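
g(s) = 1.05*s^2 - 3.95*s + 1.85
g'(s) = 2.1*s - 3.95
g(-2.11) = 14.86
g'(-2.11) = -8.38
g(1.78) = -1.85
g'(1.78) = -0.21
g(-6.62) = 74.01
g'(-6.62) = -17.85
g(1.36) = -1.58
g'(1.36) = -1.09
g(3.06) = -0.41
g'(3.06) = 2.48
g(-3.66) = 30.37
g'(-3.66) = -11.64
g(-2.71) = 20.27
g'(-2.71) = -9.64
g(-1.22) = 8.23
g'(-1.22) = -6.51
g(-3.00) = 23.15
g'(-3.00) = -10.25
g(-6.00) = 63.35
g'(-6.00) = -16.55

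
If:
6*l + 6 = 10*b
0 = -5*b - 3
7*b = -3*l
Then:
No Solution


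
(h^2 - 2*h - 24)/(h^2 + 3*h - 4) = (h - 6)/(h - 1)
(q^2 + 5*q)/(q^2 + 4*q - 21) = q*(q + 5)/(q^2 + 4*q - 21)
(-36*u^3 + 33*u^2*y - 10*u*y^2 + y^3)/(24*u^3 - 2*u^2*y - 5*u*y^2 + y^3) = (-3*u + y)/(2*u + y)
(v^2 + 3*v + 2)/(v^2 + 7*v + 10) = (v + 1)/(v + 5)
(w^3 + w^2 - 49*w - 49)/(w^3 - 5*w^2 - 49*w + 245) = (w + 1)/(w - 5)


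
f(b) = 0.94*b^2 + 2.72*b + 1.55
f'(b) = 1.88*b + 2.72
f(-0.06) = 1.39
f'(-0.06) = 2.61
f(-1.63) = -0.39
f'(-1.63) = -0.34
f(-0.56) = 0.32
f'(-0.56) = 1.67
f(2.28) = 12.64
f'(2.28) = 7.01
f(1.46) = 7.52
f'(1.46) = 5.46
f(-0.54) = 0.36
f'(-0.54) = 1.70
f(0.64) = 3.68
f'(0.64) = 3.92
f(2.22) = 12.22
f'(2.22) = 6.89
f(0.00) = 1.55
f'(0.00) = 2.72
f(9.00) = 102.17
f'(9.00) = 19.64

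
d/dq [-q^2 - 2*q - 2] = -2*q - 2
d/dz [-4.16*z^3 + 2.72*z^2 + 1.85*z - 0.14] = -12.48*z^2 + 5.44*z + 1.85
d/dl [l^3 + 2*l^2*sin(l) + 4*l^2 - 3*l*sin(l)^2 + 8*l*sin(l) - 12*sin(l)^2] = 2*l^2*cos(l) + 3*l^2 + 4*l*sin(l) - 3*l*sin(2*l) + 8*l*cos(l) + 8*l - 3*sin(l)^2 + 8*sin(l) - 12*sin(2*l)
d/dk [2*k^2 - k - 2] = 4*k - 1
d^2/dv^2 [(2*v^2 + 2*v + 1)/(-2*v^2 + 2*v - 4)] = (-4*v^3 + 9*v^2 + 15*v - 11)/(v^6 - 3*v^5 + 9*v^4 - 13*v^3 + 18*v^2 - 12*v + 8)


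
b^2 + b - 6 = (b - 2)*(b + 3)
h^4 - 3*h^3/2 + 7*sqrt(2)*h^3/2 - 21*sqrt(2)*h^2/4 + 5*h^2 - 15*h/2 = h*(h - 3/2)*(h + sqrt(2))*(h + 5*sqrt(2)/2)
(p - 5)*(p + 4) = p^2 - p - 20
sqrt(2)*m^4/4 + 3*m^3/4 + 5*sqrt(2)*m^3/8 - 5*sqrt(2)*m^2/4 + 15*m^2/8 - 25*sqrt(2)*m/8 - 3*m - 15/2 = (m/2 + sqrt(2))*(m + 5/2)*(m - 3*sqrt(2)/2)*(sqrt(2)*m/2 + 1)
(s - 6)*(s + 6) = s^2 - 36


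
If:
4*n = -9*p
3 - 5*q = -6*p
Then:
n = 9/8 - 15*q/8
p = 5*q/6 - 1/2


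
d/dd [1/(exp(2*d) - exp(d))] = (1 - 2*exp(d))*exp(-d)/(1 - exp(d))^2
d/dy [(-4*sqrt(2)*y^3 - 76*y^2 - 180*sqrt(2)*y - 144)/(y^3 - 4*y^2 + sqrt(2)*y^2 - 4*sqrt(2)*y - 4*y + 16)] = 4*((-3*sqrt(2)*y^2 - 38*y - 45*sqrt(2))*(y^3 - 4*y^2 + sqrt(2)*y^2 - 4*sqrt(2)*y - 4*y + 16) - (sqrt(2)*y^3 + 19*y^2 + 45*sqrt(2)*y + 36)*(-3*y^2 - 2*sqrt(2)*y + 8*y + 4 + 4*sqrt(2)))/(y^3 - 4*y^2 + sqrt(2)*y^2 - 4*sqrt(2)*y - 4*y + 16)^2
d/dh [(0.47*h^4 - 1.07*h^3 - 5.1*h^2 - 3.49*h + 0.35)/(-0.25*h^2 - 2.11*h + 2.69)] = (-0.235*h^5 - 2.7076*h^4 + 9.5726*h^3 + 1.2536*h^2 - 27.263*h - 8.6496)/(0.0625*h^4 + 1.055*h^3 + 3.1071*h^2 - 11.3518*h + 7.2361)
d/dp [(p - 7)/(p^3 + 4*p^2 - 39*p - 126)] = (p^3 + 4*p^2 - 39*p - (p - 7)*(3*p^2 + 8*p - 39) - 126)/(p^3 + 4*p^2 - 39*p - 126)^2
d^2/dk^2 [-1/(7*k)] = -2/(7*k^3)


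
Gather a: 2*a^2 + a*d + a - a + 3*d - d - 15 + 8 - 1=2*a^2 + a*d + 2*d - 8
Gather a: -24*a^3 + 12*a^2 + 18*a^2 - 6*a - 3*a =-24*a^3 + 30*a^2 - 9*a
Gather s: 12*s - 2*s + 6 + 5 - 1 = 10*s + 10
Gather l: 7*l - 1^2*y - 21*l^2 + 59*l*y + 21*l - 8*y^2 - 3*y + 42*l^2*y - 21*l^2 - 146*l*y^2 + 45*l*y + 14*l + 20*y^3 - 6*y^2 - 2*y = l^2*(42*y - 42) + l*(-146*y^2 + 104*y + 42) + 20*y^3 - 14*y^2 - 6*y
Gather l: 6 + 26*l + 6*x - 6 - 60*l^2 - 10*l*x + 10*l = -60*l^2 + l*(36 - 10*x) + 6*x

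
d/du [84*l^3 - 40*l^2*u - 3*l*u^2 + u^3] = -40*l^2 - 6*l*u + 3*u^2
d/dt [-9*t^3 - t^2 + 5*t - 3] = -27*t^2 - 2*t + 5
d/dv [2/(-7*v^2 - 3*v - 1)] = 2*(14*v + 3)/(7*v^2 + 3*v + 1)^2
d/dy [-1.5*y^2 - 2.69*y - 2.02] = -3.0*y - 2.69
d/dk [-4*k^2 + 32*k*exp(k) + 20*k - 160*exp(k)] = 32*k*exp(k) - 8*k - 128*exp(k) + 20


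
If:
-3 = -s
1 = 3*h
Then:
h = 1/3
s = 3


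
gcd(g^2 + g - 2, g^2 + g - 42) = 1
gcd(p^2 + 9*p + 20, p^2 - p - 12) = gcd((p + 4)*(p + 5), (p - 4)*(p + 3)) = 1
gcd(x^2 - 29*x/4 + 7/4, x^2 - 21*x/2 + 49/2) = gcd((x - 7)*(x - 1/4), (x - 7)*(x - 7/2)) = x - 7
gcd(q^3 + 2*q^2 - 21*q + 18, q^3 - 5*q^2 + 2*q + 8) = 1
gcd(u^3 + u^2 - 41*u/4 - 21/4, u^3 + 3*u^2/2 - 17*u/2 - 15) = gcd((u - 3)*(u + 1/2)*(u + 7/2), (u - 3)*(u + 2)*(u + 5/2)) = u - 3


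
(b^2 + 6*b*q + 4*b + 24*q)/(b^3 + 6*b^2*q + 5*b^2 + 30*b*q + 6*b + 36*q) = (b + 4)/(b^2 + 5*b + 6)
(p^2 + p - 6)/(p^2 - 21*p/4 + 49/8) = 8*(p^2 + p - 6)/(8*p^2 - 42*p + 49)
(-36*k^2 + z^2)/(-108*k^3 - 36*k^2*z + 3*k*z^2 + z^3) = 1/(3*k + z)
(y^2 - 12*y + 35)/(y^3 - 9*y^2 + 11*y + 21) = (y - 5)/(y^2 - 2*y - 3)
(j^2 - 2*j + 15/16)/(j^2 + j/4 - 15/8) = (4*j - 3)/(2*(2*j + 3))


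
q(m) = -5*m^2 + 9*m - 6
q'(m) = 9 - 10*m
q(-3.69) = -107.29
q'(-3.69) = 45.90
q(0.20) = -4.40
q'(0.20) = 7.00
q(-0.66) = -14.12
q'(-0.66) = 15.60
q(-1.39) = -28.17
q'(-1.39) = 22.90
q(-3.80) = -112.40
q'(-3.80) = 47.00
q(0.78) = -2.02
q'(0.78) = 1.20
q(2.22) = -10.66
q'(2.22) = -13.20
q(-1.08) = -21.55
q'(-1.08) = 19.80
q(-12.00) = -834.00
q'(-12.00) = 129.00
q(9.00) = -330.00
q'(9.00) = -81.00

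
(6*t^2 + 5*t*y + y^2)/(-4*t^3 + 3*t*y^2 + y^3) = (3*t + y)/(-2*t^2 + t*y + y^2)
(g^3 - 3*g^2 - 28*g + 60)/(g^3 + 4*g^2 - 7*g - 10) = (g - 6)/(g + 1)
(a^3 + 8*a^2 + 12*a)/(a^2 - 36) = a*(a + 2)/(a - 6)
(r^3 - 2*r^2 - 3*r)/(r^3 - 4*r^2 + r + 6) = r/(r - 2)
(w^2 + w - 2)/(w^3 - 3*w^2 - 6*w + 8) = 1/(w - 4)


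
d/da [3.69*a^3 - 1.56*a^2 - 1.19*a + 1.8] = 11.07*a^2 - 3.12*a - 1.19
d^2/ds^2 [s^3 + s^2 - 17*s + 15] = 6*s + 2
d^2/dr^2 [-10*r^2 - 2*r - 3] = -20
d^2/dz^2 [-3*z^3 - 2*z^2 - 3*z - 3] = -18*z - 4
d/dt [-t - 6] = -1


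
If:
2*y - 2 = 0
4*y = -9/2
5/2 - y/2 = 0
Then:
No Solution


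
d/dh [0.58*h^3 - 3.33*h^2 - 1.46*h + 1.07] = 1.74*h^2 - 6.66*h - 1.46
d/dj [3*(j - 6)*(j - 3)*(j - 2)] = 9*j^2 - 66*j + 108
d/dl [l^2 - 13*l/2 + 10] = 2*l - 13/2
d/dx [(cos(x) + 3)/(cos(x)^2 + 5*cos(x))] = (sin(x) + 15*sin(x)/cos(x)^2 + 6*tan(x))/(cos(x) + 5)^2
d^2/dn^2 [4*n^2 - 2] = 8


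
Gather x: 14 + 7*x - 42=7*x - 28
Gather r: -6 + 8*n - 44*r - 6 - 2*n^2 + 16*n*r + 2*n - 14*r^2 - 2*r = -2*n^2 + 10*n - 14*r^2 + r*(16*n - 46) - 12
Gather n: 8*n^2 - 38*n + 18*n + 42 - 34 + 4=8*n^2 - 20*n + 12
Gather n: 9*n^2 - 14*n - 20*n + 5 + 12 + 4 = 9*n^2 - 34*n + 21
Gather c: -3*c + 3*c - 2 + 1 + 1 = 0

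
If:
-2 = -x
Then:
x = 2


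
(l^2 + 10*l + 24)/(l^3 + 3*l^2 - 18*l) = (l + 4)/(l*(l - 3))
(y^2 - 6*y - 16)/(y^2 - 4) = (y - 8)/(y - 2)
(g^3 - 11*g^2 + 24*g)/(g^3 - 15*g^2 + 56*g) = (g - 3)/(g - 7)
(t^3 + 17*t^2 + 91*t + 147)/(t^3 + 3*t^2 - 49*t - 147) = (t + 7)/(t - 7)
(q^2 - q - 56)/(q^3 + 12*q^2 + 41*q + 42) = (q - 8)/(q^2 + 5*q + 6)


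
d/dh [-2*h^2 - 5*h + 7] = -4*h - 5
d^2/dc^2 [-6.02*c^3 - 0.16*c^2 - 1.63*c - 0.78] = -36.12*c - 0.32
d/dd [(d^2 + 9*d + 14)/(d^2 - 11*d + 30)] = 4*(-5*d^2 + 8*d + 106)/(d^4 - 22*d^3 + 181*d^2 - 660*d + 900)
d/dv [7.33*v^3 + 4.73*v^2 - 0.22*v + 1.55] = 21.99*v^2 + 9.46*v - 0.22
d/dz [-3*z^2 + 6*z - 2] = 6 - 6*z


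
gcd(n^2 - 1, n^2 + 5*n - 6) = n - 1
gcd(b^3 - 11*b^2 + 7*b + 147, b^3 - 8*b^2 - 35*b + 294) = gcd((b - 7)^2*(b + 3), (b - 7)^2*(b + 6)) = b^2 - 14*b + 49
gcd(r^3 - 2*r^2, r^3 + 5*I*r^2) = r^2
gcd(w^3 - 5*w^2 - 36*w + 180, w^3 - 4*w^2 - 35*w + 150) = w^2 + w - 30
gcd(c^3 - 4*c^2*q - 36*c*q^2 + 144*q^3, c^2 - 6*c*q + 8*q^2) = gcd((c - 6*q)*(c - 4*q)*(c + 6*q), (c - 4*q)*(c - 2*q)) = -c + 4*q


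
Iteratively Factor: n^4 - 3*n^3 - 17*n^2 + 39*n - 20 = (n - 1)*(n^3 - 2*n^2 - 19*n + 20) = (n - 5)*(n - 1)*(n^2 + 3*n - 4) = (n - 5)*(n - 1)^2*(n + 4)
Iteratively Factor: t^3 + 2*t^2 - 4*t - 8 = (t + 2)*(t^2 - 4) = (t + 2)^2*(t - 2)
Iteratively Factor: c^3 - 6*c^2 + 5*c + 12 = (c - 3)*(c^2 - 3*c - 4) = (c - 3)*(c + 1)*(c - 4)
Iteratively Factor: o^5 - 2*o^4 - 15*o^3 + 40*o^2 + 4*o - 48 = (o - 3)*(o^4 + o^3 - 12*o^2 + 4*o + 16) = (o - 3)*(o + 1)*(o^3 - 12*o + 16) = (o - 3)*(o - 2)*(o + 1)*(o^2 + 2*o - 8) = (o - 3)*(o - 2)^2*(o + 1)*(o + 4)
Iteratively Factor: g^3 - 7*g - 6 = (g + 2)*(g^2 - 2*g - 3) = (g + 1)*(g + 2)*(g - 3)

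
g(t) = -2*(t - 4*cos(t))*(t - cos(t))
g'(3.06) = -26.00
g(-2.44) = 2.06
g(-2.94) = 3.84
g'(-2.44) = -5.74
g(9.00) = -250.64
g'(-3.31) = 6.29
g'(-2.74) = -3.20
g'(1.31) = -11.33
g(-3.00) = 3.86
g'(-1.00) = -6.29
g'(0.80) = 6.02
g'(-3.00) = 0.10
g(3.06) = -57.17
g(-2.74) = 3.43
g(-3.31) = 2.94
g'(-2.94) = -0.79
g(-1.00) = -9.74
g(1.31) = -0.59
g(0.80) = 0.41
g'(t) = -2*(t - 4*cos(t))*(sin(t) + 1) - 2*(t - cos(t))*(4*sin(t) + 1) = -10*t*sin(t) - 4*t + 8*sin(2*t) + 10*cos(t)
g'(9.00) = -88.21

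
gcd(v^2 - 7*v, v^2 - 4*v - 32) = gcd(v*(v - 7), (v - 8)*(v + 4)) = 1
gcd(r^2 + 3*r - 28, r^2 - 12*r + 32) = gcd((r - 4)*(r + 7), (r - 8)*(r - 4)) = r - 4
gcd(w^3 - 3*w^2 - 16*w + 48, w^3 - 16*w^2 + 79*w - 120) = w - 3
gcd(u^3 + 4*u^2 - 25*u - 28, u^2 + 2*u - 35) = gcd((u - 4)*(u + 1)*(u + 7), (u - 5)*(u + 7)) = u + 7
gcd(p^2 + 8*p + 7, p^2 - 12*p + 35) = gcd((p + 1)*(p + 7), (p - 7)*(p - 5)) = 1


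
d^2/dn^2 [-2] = 0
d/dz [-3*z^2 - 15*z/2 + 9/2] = -6*z - 15/2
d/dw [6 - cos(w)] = sin(w)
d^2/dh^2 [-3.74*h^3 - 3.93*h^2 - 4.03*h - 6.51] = -22.44*h - 7.86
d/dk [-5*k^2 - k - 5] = -10*k - 1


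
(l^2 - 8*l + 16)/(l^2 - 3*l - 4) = (l - 4)/(l + 1)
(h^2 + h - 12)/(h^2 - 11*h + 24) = (h + 4)/(h - 8)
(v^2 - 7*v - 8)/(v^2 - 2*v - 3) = (v - 8)/(v - 3)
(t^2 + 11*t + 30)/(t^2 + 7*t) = (t^2 + 11*t + 30)/(t*(t + 7))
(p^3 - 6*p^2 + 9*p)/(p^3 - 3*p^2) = (p - 3)/p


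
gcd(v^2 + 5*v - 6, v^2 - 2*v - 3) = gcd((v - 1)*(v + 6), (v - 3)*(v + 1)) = 1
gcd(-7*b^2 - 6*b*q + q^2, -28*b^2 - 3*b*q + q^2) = -7*b + q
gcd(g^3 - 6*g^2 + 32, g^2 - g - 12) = g - 4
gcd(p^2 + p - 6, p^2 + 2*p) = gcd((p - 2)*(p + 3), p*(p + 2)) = 1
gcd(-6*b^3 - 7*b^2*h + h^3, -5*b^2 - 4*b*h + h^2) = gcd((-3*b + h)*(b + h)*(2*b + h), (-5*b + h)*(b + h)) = b + h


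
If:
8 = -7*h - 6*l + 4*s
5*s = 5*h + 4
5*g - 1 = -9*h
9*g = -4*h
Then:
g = -4/61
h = 9/61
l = -533/610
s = 289/305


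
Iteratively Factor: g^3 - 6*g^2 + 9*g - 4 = (g - 1)*(g^2 - 5*g + 4) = (g - 1)^2*(g - 4)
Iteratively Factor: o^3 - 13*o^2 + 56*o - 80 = (o - 4)*(o^2 - 9*o + 20) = (o - 4)^2*(o - 5)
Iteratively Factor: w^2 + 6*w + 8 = (w + 4)*(w + 2)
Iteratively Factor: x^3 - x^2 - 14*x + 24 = (x - 2)*(x^2 + x - 12) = (x - 2)*(x + 4)*(x - 3)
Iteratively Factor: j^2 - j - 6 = (j - 3)*(j + 2)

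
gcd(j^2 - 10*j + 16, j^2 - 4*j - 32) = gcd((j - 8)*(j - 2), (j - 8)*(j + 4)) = j - 8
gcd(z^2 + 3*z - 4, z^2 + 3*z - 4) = z^2 + 3*z - 4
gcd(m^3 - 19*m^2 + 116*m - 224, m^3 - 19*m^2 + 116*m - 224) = m^3 - 19*m^2 + 116*m - 224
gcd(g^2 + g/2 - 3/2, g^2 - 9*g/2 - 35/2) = 1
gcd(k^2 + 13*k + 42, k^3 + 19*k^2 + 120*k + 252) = k^2 + 13*k + 42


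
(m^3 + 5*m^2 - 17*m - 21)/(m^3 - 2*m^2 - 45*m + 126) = (m + 1)/(m - 6)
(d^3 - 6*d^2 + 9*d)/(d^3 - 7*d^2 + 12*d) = (d - 3)/(d - 4)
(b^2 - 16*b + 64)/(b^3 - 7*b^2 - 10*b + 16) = (b - 8)/(b^2 + b - 2)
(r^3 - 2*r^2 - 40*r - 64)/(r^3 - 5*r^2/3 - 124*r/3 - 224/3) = 3*(r + 2)/(3*r + 7)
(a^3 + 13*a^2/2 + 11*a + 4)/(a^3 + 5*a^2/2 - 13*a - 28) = (2*a + 1)/(2*a - 7)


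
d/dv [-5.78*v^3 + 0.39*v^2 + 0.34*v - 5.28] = -17.34*v^2 + 0.78*v + 0.34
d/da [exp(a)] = exp(a)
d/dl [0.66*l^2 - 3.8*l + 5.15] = 1.32*l - 3.8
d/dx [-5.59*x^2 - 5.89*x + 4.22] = -11.18*x - 5.89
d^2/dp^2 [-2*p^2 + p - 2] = -4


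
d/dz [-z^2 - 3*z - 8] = -2*z - 3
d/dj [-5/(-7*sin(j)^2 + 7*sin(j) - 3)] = 35*(1 - 2*sin(j))*cos(j)/(7*sin(j)^2 - 7*sin(j) + 3)^2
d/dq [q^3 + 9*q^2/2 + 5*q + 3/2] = 3*q^2 + 9*q + 5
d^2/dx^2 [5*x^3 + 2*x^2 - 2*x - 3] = 30*x + 4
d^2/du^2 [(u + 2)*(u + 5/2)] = 2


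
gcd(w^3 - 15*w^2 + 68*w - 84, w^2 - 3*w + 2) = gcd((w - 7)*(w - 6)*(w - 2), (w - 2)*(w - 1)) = w - 2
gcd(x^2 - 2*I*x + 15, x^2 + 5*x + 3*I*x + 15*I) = x + 3*I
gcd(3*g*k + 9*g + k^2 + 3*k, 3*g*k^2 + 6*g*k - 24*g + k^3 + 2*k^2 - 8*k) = 3*g + k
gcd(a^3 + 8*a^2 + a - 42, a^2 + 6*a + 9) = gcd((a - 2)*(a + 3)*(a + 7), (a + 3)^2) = a + 3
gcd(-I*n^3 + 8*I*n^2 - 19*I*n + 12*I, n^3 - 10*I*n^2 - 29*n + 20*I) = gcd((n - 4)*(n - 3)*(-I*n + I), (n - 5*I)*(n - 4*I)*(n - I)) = 1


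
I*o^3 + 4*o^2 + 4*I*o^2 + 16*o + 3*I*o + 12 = (o + 3)*(o - 4*I)*(I*o + I)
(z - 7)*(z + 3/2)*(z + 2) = z^3 - 7*z^2/2 - 43*z/2 - 21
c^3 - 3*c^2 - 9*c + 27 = (c - 3)^2*(c + 3)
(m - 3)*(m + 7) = m^2 + 4*m - 21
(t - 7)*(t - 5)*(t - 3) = t^3 - 15*t^2 + 71*t - 105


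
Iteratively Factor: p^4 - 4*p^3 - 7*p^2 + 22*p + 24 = (p + 1)*(p^3 - 5*p^2 - 2*p + 24) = (p + 1)*(p + 2)*(p^2 - 7*p + 12) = (p - 3)*(p + 1)*(p + 2)*(p - 4)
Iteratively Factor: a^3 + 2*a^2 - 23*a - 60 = (a + 4)*(a^2 - 2*a - 15) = (a + 3)*(a + 4)*(a - 5)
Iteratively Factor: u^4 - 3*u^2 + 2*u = (u - 1)*(u^3 + u^2 - 2*u) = u*(u - 1)*(u^2 + u - 2) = u*(u - 1)*(u + 2)*(u - 1)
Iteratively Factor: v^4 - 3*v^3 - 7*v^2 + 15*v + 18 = (v + 2)*(v^3 - 5*v^2 + 3*v + 9) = (v + 1)*(v + 2)*(v^2 - 6*v + 9) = (v - 3)*(v + 1)*(v + 2)*(v - 3)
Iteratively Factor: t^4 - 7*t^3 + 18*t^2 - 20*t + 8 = (t - 1)*(t^3 - 6*t^2 + 12*t - 8) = (t - 2)*(t - 1)*(t^2 - 4*t + 4) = (t - 2)^2*(t - 1)*(t - 2)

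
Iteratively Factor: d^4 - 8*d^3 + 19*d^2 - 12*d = (d - 1)*(d^3 - 7*d^2 + 12*d) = d*(d - 1)*(d^2 - 7*d + 12) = d*(d - 4)*(d - 1)*(d - 3)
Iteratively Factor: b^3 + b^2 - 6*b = (b)*(b^2 + b - 6) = b*(b + 3)*(b - 2)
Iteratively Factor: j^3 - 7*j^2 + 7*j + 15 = (j - 3)*(j^2 - 4*j - 5) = (j - 3)*(j + 1)*(j - 5)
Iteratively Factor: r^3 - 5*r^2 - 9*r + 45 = (r - 3)*(r^2 - 2*r - 15) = (r - 5)*(r - 3)*(r + 3)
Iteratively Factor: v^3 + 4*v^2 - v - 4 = (v + 4)*(v^2 - 1) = (v - 1)*(v + 4)*(v + 1)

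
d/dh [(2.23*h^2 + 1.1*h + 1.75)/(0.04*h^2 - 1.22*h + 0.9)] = (-2.7646*h^2 + 3.874*h + 3.125)/(0.0016*h^4 - 0.0976*h^3 + 1.5604*h^2 - 2.196*h + 0.81)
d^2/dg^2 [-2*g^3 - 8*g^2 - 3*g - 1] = -12*g - 16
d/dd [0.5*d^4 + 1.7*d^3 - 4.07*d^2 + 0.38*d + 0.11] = 2.0*d^3 + 5.1*d^2 - 8.14*d + 0.38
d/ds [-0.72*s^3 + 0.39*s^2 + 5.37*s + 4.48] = -2.16*s^2 + 0.78*s + 5.37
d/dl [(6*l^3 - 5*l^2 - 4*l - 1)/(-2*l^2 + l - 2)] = (-12*l^4 + 12*l^3 - 49*l^2 + 16*l + 9)/(4*l^4 - 4*l^3 + 9*l^2 - 4*l + 4)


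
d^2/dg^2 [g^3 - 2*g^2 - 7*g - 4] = 6*g - 4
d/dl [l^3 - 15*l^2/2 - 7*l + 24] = 3*l^2 - 15*l - 7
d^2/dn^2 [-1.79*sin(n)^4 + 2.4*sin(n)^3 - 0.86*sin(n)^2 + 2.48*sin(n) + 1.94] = 28.64*sin(n)^4 - 21.6*sin(n)^3 - 18.04*sin(n)^2 + 11.92*sin(n) - 1.72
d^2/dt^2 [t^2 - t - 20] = 2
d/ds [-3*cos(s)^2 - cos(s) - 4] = (6*cos(s) + 1)*sin(s)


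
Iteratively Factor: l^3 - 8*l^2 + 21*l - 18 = (l - 2)*(l^2 - 6*l + 9) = (l - 3)*(l - 2)*(l - 3)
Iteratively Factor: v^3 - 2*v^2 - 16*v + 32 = (v - 4)*(v^2 + 2*v - 8) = (v - 4)*(v - 2)*(v + 4)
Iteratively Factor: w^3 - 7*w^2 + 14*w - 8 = (w - 2)*(w^2 - 5*w + 4) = (w - 2)*(w - 1)*(w - 4)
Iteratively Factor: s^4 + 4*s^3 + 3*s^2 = (s)*(s^3 + 4*s^2 + 3*s) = s*(s + 1)*(s^2 + 3*s) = s*(s + 1)*(s + 3)*(s)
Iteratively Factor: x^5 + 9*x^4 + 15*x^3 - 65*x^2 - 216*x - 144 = (x + 3)*(x^4 + 6*x^3 - 3*x^2 - 56*x - 48) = (x + 3)*(x + 4)*(x^3 + 2*x^2 - 11*x - 12) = (x + 3)*(x + 4)^2*(x^2 - 2*x - 3) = (x + 1)*(x + 3)*(x + 4)^2*(x - 3)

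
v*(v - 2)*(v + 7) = v^3 + 5*v^2 - 14*v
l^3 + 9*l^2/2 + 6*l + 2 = (l + 1/2)*(l + 2)^2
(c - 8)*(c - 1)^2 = c^3 - 10*c^2 + 17*c - 8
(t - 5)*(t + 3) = t^2 - 2*t - 15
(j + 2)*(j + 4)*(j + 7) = j^3 + 13*j^2 + 50*j + 56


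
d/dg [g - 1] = 1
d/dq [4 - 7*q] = -7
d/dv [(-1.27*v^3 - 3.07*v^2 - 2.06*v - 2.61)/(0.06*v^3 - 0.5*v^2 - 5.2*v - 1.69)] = (0.8192*v^4 + 13.4552*v^3 + 21.8427*v^2 + 7.7666*v - 10.0906)/(0.0036*v^6 - 0.06*v^5 - 0.374*v^4 + 4.9972*v^3 + 28.73*v^2 + 17.576*v + 2.8561)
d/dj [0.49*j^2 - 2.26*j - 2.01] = 0.98*j - 2.26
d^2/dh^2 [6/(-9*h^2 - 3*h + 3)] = 4*(9*h^2 + 3*h - (6*h + 1)^2 - 3)/(3*h^2 + h - 1)^3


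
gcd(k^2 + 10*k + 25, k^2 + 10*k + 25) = k^2 + 10*k + 25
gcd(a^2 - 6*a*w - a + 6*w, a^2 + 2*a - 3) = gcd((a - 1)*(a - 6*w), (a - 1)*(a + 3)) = a - 1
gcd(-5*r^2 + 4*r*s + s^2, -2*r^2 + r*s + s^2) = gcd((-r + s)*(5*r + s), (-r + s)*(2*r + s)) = r - s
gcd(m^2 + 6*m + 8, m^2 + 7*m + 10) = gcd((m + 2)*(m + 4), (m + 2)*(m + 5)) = m + 2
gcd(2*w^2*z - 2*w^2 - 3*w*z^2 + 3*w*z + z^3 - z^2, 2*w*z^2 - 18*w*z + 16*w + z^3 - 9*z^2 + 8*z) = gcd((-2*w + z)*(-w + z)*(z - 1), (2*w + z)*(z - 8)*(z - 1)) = z - 1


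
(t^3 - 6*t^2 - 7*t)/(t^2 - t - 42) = t*(t + 1)/(t + 6)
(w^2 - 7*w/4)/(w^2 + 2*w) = (w - 7/4)/(w + 2)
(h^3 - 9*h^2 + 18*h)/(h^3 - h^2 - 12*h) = (-h^2 + 9*h - 18)/(-h^2 + h + 12)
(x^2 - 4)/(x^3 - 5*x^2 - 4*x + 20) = 1/(x - 5)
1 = 1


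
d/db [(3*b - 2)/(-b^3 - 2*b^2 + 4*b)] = 2*(3*b^3 - 4*b + 4)/(b^2*(b^4 + 4*b^3 - 4*b^2 - 16*b + 16))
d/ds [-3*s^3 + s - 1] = 1 - 9*s^2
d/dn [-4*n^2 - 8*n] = -8*n - 8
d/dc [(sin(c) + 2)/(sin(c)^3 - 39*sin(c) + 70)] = (-2*sin(c)^3 - 6*sin(c)^2 + 148)*cos(c)/(sin(c)^3 - 39*sin(c) + 70)^2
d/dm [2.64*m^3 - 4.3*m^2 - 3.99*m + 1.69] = 7.92*m^2 - 8.6*m - 3.99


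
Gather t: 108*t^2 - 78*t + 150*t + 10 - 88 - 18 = 108*t^2 + 72*t - 96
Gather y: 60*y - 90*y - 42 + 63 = 21 - 30*y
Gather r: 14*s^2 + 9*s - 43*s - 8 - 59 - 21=14*s^2 - 34*s - 88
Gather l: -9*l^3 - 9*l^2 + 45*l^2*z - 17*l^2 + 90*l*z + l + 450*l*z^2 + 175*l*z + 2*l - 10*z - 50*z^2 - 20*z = -9*l^3 + l^2*(45*z - 26) + l*(450*z^2 + 265*z + 3) - 50*z^2 - 30*z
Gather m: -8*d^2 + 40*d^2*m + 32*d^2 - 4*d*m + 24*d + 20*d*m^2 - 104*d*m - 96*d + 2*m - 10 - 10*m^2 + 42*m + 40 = 24*d^2 - 72*d + m^2*(20*d - 10) + m*(40*d^2 - 108*d + 44) + 30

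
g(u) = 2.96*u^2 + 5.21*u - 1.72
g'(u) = 5.92*u + 5.21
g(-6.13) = 77.57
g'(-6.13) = -31.08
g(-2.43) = 3.10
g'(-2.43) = -9.18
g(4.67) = 87.17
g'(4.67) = 32.86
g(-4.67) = 38.50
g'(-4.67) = -22.44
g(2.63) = 32.46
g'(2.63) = 20.78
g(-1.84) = -1.29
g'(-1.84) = -5.68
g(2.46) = 29.01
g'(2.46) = 19.77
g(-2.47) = 3.47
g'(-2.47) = -9.41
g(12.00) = 487.04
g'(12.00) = 76.25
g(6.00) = 136.10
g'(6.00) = 40.73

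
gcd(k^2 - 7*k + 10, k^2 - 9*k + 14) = k - 2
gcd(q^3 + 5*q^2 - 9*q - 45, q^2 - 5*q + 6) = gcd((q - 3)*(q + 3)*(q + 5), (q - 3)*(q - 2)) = q - 3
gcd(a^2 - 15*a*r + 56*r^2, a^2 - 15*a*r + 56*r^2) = a^2 - 15*a*r + 56*r^2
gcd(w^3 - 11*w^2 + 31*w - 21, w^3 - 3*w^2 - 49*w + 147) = w^2 - 10*w + 21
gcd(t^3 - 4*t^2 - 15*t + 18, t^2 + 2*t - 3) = t^2 + 2*t - 3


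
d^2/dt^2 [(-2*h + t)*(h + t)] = 2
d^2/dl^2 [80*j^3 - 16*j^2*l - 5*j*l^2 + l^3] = -10*j + 6*l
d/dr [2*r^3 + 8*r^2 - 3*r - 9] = 6*r^2 + 16*r - 3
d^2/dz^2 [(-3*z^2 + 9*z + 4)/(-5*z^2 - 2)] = 2*(-225*z^3 - 390*z^2 + 270*z + 52)/(125*z^6 + 150*z^4 + 60*z^2 + 8)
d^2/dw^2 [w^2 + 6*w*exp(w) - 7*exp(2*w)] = 6*w*exp(w) - 28*exp(2*w) + 12*exp(w) + 2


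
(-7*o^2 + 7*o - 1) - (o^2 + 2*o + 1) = -8*o^2 + 5*o - 2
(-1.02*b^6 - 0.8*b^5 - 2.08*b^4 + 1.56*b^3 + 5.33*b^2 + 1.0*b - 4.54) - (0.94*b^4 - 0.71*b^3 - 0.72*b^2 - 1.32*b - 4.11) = -1.02*b^6 - 0.8*b^5 - 3.02*b^4 + 2.27*b^3 + 6.05*b^2 + 2.32*b - 0.43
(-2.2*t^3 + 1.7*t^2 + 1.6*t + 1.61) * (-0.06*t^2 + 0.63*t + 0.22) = 0.132*t^5 - 1.488*t^4 + 0.491*t^3 + 1.2854*t^2 + 1.3663*t + 0.3542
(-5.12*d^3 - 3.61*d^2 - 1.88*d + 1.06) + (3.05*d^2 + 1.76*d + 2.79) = -5.12*d^3 - 0.56*d^2 - 0.12*d + 3.85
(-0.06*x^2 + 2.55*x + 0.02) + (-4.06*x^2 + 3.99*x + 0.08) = -4.12*x^2 + 6.54*x + 0.1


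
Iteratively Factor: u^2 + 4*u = (u)*(u + 4)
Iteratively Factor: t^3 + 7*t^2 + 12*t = (t + 3)*(t^2 + 4*t) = (t + 3)*(t + 4)*(t)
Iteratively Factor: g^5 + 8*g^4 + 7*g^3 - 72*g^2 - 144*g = (g + 4)*(g^4 + 4*g^3 - 9*g^2 - 36*g) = (g - 3)*(g + 4)*(g^3 + 7*g^2 + 12*g) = g*(g - 3)*(g + 4)*(g^2 + 7*g + 12) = g*(g - 3)*(g + 3)*(g + 4)*(g + 4)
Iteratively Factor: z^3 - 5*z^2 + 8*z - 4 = (z - 1)*(z^2 - 4*z + 4) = (z - 2)*(z - 1)*(z - 2)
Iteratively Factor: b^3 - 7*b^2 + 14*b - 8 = (b - 2)*(b^2 - 5*b + 4) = (b - 4)*(b - 2)*(b - 1)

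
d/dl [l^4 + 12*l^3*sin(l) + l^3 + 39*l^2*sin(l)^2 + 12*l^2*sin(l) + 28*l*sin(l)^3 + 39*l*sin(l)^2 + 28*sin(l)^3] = 12*l^3*cos(l) + 4*l^3 + 36*l^2*sin(l) + 39*l^2*sin(2*l) + 12*l^2*cos(l) + 3*l^2 + 84*l*sin(l)^2*cos(l) + 78*l*sin(l)^2 + 24*l*sin(l) + 39*l*sin(2*l) + 28*sin(l)^3 + 84*sin(l)^2*cos(l) + 39*sin(l)^2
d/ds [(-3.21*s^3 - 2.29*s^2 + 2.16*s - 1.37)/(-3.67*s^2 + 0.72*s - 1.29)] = (11.7807*s^4 - 4.6224*s^3 + 18.7011*s^2 - 4.1476*s - 1.8)/(13.4689*s^4 - 5.2848*s^3 + 9.987*s^2 - 1.8576*s + 1.6641)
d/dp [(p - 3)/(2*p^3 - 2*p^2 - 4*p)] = (-p*(-p^2 + p + 2) + (p - 3)*(-3*p^2 + 2*p + 2))/(2*p^2*(-p^2 + p + 2)^2)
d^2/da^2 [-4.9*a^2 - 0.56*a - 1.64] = -9.80000000000000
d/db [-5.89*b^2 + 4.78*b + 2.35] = 4.78 - 11.78*b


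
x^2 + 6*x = x*(x + 6)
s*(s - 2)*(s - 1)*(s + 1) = s^4 - 2*s^3 - s^2 + 2*s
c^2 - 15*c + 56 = (c - 8)*(c - 7)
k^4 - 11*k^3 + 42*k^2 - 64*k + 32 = (k - 4)^2*(k - 2)*(k - 1)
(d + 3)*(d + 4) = d^2 + 7*d + 12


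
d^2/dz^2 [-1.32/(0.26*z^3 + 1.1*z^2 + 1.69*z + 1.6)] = ((2.0592*z + 2.904)*(0.26*z^3 + 1.1*z^2 + 1.69*z + 1.6) - 1.32*(0.78*z^2 + 2.2*z + 1.69)*(1.56*z^2 + 4.4*z + 3.38))/(0.26*z^3 + 1.1*z^2 + 1.69*z + 1.6)^3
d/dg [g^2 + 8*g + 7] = 2*g + 8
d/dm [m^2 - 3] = 2*m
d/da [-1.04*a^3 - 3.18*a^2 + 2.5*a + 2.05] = -3.12*a^2 - 6.36*a + 2.5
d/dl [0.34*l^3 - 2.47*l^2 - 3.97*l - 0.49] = 1.02*l^2 - 4.94*l - 3.97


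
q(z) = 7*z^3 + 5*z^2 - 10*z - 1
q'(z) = 21*z^2 + 10*z - 10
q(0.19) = -2.67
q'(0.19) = -7.34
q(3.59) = 351.42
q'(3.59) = 296.55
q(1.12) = 3.91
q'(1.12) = 27.54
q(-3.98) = -323.31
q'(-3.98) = 282.85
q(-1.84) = -9.28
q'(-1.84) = 42.70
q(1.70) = 30.84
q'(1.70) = 67.69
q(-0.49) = 4.28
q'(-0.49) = -9.86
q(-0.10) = 0.04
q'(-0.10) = -10.79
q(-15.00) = -22351.00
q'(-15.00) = 4565.00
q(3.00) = 203.00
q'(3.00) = 209.00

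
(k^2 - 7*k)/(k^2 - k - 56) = k*(7 - k)/(-k^2 + k + 56)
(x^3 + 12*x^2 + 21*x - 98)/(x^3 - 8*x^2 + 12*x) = (x^2 + 14*x + 49)/(x*(x - 6))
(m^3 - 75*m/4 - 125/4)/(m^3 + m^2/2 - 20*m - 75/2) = (m + 5/2)/(m + 3)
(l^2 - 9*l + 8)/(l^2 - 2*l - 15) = (-l^2 + 9*l - 8)/(-l^2 + 2*l + 15)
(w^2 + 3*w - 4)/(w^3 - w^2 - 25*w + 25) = (w + 4)/(w^2 - 25)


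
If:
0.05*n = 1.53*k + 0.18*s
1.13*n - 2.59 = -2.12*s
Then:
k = 0.0749031175892186 - 0.178957718780728*s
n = 2.29203539823009 - 1.87610619469027*s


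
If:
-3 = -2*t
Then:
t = 3/2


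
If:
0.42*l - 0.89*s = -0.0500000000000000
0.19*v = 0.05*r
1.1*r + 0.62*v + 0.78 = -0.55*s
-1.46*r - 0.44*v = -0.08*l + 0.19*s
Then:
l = -3.19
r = 0.01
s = -1.45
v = 0.00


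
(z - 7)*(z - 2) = z^2 - 9*z + 14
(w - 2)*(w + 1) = w^2 - w - 2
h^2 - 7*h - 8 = (h - 8)*(h + 1)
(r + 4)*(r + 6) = r^2 + 10*r + 24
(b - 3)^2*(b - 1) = b^3 - 7*b^2 + 15*b - 9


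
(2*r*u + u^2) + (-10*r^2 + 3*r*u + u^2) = -10*r^2 + 5*r*u + 2*u^2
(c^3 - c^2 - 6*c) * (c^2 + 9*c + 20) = c^5 + 8*c^4 + 5*c^3 - 74*c^2 - 120*c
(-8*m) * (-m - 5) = 8*m^2 + 40*m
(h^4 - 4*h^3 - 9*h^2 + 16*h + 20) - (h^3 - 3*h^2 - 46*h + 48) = h^4 - 5*h^3 - 6*h^2 + 62*h - 28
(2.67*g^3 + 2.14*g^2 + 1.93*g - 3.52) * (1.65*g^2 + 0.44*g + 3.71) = 4.4055*g^5 + 4.7058*g^4 + 14.0318*g^3 + 2.9806*g^2 + 5.6115*g - 13.0592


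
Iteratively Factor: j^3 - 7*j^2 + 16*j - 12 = (j - 2)*(j^2 - 5*j + 6) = (j - 2)^2*(j - 3)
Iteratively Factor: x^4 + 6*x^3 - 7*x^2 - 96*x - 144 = (x - 4)*(x^3 + 10*x^2 + 33*x + 36) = (x - 4)*(x + 4)*(x^2 + 6*x + 9) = (x - 4)*(x + 3)*(x + 4)*(x + 3)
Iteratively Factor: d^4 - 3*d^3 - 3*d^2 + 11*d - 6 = (d + 2)*(d^3 - 5*d^2 + 7*d - 3) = (d - 1)*(d + 2)*(d^2 - 4*d + 3) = (d - 1)^2*(d + 2)*(d - 3)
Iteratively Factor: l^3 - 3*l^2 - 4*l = (l)*(l^2 - 3*l - 4) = l*(l + 1)*(l - 4)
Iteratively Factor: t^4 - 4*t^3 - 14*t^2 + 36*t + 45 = (t - 3)*(t^3 - t^2 - 17*t - 15) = (t - 3)*(t + 3)*(t^2 - 4*t - 5) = (t - 3)*(t + 1)*(t + 3)*(t - 5)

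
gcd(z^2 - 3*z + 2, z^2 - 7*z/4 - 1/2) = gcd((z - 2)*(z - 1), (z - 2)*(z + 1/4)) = z - 2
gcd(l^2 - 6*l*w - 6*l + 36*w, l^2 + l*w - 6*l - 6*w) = l - 6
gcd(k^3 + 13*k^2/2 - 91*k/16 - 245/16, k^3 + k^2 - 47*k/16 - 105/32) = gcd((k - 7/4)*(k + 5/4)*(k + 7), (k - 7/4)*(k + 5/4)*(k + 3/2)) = k^2 - k/2 - 35/16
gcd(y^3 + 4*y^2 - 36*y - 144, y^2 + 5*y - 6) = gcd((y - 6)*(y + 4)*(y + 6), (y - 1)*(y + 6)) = y + 6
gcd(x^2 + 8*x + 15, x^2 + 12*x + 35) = x + 5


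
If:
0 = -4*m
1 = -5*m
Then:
No Solution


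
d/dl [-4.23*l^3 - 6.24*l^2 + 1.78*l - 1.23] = -12.69*l^2 - 12.48*l + 1.78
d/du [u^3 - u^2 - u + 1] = 3*u^2 - 2*u - 1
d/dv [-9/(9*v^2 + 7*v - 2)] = 9*(18*v + 7)/(9*v^2 + 7*v - 2)^2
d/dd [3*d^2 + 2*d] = 6*d + 2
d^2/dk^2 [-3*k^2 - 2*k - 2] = -6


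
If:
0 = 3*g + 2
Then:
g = -2/3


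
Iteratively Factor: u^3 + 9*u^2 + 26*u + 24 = (u + 3)*(u^2 + 6*u + 8) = (u + 3)*(u + 4)*(u + 2)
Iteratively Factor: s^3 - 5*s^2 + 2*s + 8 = (s + 1)*(s^2 - 6*s + 8) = (s - 4)*(s + 1)*(s - 2)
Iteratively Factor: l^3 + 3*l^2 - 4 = (l + 2)*(l^2 + l - 2) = (l + 2)^2*(l - 1)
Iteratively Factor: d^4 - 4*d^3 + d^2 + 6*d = (d - 2)*(d^3 - 2*d^2 - 3*d) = (d - 2)*(d + 1)*(d^2 - 3*d) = (d - 3)*(d - 2)*(d + 1)*(d)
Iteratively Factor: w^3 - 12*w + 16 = (w - 2)*(w^2 + 2*w - 8) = (w - 2)*(w + 4)*(w - 2)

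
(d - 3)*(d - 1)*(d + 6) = d^3 + 2*d^2 - 21*d + 18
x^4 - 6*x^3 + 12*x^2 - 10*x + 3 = (x - 3)*(x - 1)^3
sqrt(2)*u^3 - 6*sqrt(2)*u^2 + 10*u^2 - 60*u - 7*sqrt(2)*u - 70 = (u - 7)*(u + 5*sqrt(2))*(sqrt(2)*u + sqrt(2))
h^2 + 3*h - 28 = (h - 4)*(h + 7)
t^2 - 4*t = t*(t - 4)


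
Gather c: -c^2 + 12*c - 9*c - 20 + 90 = -c^2 + 3*c + 70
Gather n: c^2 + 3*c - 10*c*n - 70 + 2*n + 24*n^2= c^2 + 3*c + 24*n^2 + n*(2 - 10*c) - 70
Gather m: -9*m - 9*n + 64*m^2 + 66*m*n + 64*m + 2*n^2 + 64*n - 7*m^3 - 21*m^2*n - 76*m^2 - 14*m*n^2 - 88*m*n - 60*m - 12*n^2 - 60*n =-7*m^3 + m^2*(-21*n - 12) + m*(-14*n^2 - 22*n - 5) - 10*n^2 - 5*n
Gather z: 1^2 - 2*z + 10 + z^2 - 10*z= z^2 - 12*z + 11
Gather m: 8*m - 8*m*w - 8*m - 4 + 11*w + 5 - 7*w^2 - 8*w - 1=-8*m*w - 7*w^2 + 3*w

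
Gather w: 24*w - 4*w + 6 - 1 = 20*w + 5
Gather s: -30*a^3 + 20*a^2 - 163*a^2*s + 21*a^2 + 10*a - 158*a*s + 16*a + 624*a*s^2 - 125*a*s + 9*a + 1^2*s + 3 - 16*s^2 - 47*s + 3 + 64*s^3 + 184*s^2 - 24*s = -30*a^3 + 41*a^2 + 35*a + 64*s^3 + s^2*(624*a + 168) + s*(-163*a^2 - 283*a - 70) + 6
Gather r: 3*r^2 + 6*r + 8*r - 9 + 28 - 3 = 3*r^2 + 14*r + 16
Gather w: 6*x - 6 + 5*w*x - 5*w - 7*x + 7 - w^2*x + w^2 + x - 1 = w^2*(1 - x) + w*(5*x - 5)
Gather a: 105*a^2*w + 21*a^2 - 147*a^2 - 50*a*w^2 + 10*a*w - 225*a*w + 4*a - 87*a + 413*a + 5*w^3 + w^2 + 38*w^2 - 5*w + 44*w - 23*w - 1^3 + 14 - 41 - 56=a^2*(105*w - 126) + a*(-50*w^2 - 215*w + 330) + 5*w^3 + 39*w^2 + 16*w - 84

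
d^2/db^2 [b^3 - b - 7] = 6*b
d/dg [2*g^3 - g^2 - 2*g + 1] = 6*g^2 - 2*g - 2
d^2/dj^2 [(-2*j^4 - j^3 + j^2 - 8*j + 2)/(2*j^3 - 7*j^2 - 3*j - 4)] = 4*(-60*j^6 - 144*j^5 + 66*j^4 - 401*j^3 - 219*j^2 + 399*j + 37)/(8*j^9 - 84*j^8 + 258*j^7 - 139*j^6 - 51*j^5 - 633*j^4 - 435*j^3 - 444*j^2 - 144*j - 64)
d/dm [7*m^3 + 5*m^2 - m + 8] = 21*m^2 + 10*m - 1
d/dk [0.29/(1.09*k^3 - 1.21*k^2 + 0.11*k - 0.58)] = (-0.9483*k^2 + 0.7018*k - 0.0319)/(1.09*k^3 - 1.21*k^2 + 0.11*k - 0.58)^2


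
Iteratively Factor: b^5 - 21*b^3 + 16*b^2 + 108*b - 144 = (b - 3)*(b^4 + 3*b^3 - 12*b^2 - 20*b + 48) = (b - 3)*(b + 3)*(b^3 - 12*b + 16) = (b - 3)*(b + 3)*(b + 4)*(b^2 - 4*b + 4) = (b - 3)*(b - 2)*(b + 3)*(b + 4)*(b - 2)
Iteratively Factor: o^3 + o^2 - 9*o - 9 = (o - 3)*(o^2 + 4*o + 3) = (o - 3)*(o + 3)*(o + 1)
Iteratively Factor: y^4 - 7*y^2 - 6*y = (y + 2)*(y^3 - 2*y^2 - 3*y) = (y - 3)*(y + 2)*(y^2 + y) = y*(y - 3)*(y + 2)*(y + 1)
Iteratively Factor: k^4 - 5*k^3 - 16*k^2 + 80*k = (k - 5)*(k^3 - 16*k) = (k - 5)*(k + 4)*(k^2 - 4*k) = k*(k - 5)*(k + 4)*(k - 4)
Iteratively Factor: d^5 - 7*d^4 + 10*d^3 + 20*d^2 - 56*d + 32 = (d + 2)*(d^4 - 9*d^3 + 28*d^2 - 36*d + 16) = (d - 1)*(d + 2)*(d^3 - 8*d^2 + 20*d - 16) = (d - 2)*(d - 1)*(d + 2)*(d^2 - 6*d + 8) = (d - 4)*(d - 2)*(d - 1)*(d + 2)*(d - 2)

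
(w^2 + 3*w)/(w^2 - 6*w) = (w + 3)/(w - 6)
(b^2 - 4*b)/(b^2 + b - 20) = b/(b + 5)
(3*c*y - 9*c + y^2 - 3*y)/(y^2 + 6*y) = (3*c*y - 9*c + y^2 - 3*y)/(y*(y + 6))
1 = 1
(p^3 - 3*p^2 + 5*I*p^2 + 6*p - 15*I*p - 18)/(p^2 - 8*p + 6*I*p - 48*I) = (p^2 - p*(3 + I) + 3*I)/(p - 8)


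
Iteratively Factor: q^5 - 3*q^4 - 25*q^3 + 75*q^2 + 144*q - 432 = (q - 4)*(q^4 + q^3 - 21*q^2 - 9*q + 108) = (q - 4)*(q + 3)*(q^3 - 2*q^2 - 15*q + 36) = (q - 4)*(q + 3)*(q + 4)*(q^2 - 6*q + 9) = (q - 4)*(q - 3)*(q + 3)*(q + 4)*(q - 3)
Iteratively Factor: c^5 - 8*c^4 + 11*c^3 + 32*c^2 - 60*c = (c)*(c^4 - 8*c^3 + 11*c^2 + 32*c - 60) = c*(c - 5)*(c^3 - 3*c^2 - 4*c + 12) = c*(c - 5)*(c - 2)*(c^2 - c - 6) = c*(c - 5)*(c - 2)*(c + 2)*(c - 3)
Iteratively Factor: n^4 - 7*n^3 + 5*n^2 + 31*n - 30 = (n - 5)*(n^3 - 2*n^2 - 5*n + 6) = (n - 5)*(n - 3)*(n^2 + n - 2) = (n - 5)*(n - 3)*(n + 2)*(n - 1)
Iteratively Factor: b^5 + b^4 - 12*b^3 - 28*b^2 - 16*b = (b + 2)*(b^4 - b^3 - 10*b^2 - 8*b) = (b + 2)^2*(b^3 - 3*b^2 - 4*b) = (b - 4)*(b + 2)^2*(b^2 + b) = (b - 4)*(b + 1)*(b + 2)^2*(b)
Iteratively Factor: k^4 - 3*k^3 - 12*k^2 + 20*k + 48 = (k - 3)*(k^3 - 12*k - 16) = (k - 3)*(k + 2)*(k^2 - 2*k - 8) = (k - 3)*(k + 2)^2*(k - 4)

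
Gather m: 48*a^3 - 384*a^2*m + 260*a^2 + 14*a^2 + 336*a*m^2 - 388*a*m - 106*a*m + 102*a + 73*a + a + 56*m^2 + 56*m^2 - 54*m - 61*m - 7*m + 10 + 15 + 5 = 48*a^3 + 274*a^2 + 176*a + m^2*(336*a + 112) + m*(-384*a^2 - 494*a - 122) + 30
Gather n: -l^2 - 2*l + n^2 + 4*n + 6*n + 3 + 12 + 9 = -l^2 - 2*l + n^2 + 10*n + 24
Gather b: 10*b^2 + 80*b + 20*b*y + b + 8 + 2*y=10*b^2 + b*(20*y + 81) + 2*y + 8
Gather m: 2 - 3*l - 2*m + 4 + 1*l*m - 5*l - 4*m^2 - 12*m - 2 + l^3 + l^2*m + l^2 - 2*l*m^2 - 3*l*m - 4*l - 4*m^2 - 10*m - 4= l^3 + l^2 - 12*l + m^2*(-2*l - 8) + m*(l^2 - 2*l - 24)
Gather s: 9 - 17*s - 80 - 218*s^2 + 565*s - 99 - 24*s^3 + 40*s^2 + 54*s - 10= -24*s^3 - 178*s^2 + 602*s - 180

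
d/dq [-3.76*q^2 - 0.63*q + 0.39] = -7.52*q - 0.63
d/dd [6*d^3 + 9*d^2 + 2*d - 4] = 18*d^2 + 18*d + 2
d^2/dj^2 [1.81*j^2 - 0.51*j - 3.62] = 3.62000000000000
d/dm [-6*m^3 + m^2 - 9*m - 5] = -18*m^2 + 2*m - 9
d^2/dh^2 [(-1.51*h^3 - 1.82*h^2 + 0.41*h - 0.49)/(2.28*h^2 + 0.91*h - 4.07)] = (1.4210854715202e-14*h^4 - 18.710294*h^3 - 83.061006*h^2 - 133.35009*h - 67.164748)/(11.852352*h^6 + 14.191632*h^5 - 57.80826*h^4 - 49.913045*h^3 + 103.192815*h^2 + 45.222177*h - 67.419143)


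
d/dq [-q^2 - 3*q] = -2*q - 3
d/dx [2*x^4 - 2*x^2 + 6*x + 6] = 8*x^3 - 4*x + 6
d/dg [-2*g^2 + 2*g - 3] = 2 - 4*g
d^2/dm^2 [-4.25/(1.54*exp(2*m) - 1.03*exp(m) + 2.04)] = (-4.25*(3.08*exp(m) - 1.03)*(6.16*exp(m) - 2.06)*exp(m) + (26.18*exp(m) - 4.3775)*(1.54*exp(2*m) - 1.03*exp(m) + 2.04))*exp(m)/(1.54*exp(2*m) - 1.03*exp(m) + 2.04)^3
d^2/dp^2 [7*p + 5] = 0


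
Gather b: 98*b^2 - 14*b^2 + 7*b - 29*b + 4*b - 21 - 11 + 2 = 84*b^2 - 18*b - 30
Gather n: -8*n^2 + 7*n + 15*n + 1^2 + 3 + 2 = -8*n^2 + 22*n + 6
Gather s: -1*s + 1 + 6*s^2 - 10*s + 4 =6*s^2 - 11*s + 5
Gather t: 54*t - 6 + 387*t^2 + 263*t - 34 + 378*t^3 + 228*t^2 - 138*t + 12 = 378*t^3 + 615*t^2 + 179*t - 28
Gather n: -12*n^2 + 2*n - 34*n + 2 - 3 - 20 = -12*n^2 - 32*n - 21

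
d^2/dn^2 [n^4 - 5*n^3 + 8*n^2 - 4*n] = 12*n^2 - 30*n + 16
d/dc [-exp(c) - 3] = -exp(c)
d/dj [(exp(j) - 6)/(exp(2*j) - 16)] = (-2*(exp(j) - 6)*exp(j) + exp(2*j) - 16)*exp(j)/(exp(2*j) - 16)^2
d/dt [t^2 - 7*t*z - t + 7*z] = 2*t - 7*z - 1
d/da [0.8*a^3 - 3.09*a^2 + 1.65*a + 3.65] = 2.4*a^2 - 6.18*a + 1.65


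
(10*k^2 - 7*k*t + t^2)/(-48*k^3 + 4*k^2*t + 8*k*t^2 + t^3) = (-5*k + t)/(24*k^2 + 10*k*t + t^2)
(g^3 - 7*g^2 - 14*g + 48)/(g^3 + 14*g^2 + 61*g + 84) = (g^2 - 10*g + 16)/(g^2 + 11*g + 28)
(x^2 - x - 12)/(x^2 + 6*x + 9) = (x - 4)/(x + 3)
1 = 1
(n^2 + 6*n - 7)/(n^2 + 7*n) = (n - 1)/n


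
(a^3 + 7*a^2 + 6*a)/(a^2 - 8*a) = (a^2 + 7*a + 6)/(a - 8)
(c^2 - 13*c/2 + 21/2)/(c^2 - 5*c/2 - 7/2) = (c - 3)/(c + 1)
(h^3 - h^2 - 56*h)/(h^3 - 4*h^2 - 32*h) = (h + 7)/(h + 4)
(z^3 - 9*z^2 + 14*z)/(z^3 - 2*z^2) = (z - 7)/z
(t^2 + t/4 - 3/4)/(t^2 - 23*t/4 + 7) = (4*t^2 + t - 3)/(4*t^2 - 23*t + 28)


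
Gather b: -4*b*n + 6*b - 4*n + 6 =b*(6 - 4*n) - 4*n + 6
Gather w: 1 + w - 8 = w - 7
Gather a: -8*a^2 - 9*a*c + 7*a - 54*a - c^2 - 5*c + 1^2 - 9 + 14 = -8*a^2 + a*(-9*c - 47) - c^2 - 5*c + 6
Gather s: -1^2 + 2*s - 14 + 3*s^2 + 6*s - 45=3*s^2 + 8*s - 60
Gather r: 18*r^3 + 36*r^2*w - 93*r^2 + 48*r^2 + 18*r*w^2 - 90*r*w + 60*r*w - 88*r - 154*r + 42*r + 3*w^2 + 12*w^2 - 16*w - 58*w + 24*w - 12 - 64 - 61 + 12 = 18*r^3 + r^2*(36*w - 45) + r*(18*w^2 - 30*w - 200) + 15*w^2 - 50*w - 125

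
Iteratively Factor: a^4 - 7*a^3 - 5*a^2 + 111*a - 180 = (a + 4)*(a^3 - 11*a^2 + 39*a - 45) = (a - 3)*(a + 4)*(a^2 - 8*a + 15) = (a - 5)*(a - 3)*(a + 4)*(a - 3)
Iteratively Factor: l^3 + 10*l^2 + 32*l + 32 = (l + 4)*(l^2 + 6*l + 8) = (l + 2)*(l + 4)*(l + 4)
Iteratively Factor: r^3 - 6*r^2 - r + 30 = (r - 5)*(r^2 - r - 6) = (r - 5)*(r + 2)*(r - 3)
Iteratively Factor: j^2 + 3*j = (j + 3)*(j)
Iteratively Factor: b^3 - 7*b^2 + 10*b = (b)*(b^2 - 7*b + 10) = b*(b - 5)*(b - 2)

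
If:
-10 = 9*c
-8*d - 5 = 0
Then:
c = -10/9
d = -5/8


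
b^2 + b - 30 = (b - 5)*(b + 6)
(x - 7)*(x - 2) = x^2 - 9*x + 14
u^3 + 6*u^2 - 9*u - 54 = (u - 3)*(u + 3)*(u + 6)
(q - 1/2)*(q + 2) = q^2 + 3*q/2 - 1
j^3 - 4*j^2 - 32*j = j*(j - 8)*(j + 4)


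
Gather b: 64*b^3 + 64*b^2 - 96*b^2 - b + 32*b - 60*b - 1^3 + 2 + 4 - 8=64*b^3 - 32*b^2 - 29*b - 3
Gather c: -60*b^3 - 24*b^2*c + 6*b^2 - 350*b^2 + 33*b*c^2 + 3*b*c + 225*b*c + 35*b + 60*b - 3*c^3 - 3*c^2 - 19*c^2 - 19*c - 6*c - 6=-60*b^3 - 344*b^2 + 95*b - 3*c^3 + c^2*(33*b - 22) + c*(-24*b^2 + 228*b - 25) - 6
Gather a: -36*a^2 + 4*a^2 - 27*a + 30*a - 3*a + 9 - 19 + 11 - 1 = -32*a^2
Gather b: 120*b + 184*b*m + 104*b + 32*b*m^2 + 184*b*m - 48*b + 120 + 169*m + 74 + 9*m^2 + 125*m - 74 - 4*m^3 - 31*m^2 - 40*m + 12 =b*(32*m^2 + 368*m + 176) - 4*m^3 - 22*m^2 + 254*m + 132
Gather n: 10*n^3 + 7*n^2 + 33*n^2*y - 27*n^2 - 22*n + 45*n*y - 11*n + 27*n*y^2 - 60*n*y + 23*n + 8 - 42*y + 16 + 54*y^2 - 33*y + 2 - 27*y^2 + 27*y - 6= 10*n^3 + n^2*(33*y - 20) + n*(27*y^2 - 15*y - 10) + 27*y^2 - 48*y + 20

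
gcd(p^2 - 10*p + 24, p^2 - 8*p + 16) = p - 4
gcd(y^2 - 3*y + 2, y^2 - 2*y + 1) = y - 1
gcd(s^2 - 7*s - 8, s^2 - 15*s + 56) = s - 8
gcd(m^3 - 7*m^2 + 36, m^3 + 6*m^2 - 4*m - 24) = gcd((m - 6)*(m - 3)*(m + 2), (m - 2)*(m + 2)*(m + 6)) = m + 2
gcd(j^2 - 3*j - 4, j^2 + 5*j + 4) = j + 1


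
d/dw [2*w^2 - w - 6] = 4*w - 1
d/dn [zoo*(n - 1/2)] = zoo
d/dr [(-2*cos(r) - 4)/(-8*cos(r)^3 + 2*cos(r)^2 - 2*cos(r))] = (31*sin(r)/2 + 23*sin(3*r)/2 + 2*sin(4*r))/((cos(2*r) + 1)*(cos(r) - 2*cos(2*r) - 3)^2)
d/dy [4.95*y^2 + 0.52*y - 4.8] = 9.9*y + 0.52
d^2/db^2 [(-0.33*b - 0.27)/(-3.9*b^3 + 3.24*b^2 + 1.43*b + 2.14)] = (30.1158*b^5 + 24.26112*b^4 - 43.978284*b^3 + 41.021532*b^2 + 7.297776*b - 4.65963)/(59.319*b^9 - 147.8412*b^8 + 57.57102*b^7 - 23.243544*b^6 + 141.136866*b^5 - 15.66234*b^4 - 8.833175*b^3 - 57.64197*b^2 - 19.646484*b - 9.800344)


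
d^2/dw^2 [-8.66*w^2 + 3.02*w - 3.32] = -17.3200000000000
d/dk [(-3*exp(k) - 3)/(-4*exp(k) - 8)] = 3*exp(k)/(4*(exp(k) + 2)^2)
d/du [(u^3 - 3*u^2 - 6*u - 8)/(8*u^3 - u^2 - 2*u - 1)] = (23*u^4 + 92*u^3 + 189*u^2 - 10*u - 10)/(64*u^6 - 16*u^5 - 31*u^4 - 12*u^3 + 6*u^2 + 4*u + 1)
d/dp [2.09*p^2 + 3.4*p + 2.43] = 4.18*p + 3.4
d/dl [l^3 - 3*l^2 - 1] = 3*l*(l - 2)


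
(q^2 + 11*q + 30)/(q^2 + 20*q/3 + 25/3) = 3*(q + 6)/(3*q + 5)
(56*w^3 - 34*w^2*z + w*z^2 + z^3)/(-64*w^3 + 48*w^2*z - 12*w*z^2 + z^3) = (-14*w^2 + 5*w*z + z^2)/(16*w^2 - 8*w*z + z^2)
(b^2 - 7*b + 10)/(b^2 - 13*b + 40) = (b - 2)/(b - 8)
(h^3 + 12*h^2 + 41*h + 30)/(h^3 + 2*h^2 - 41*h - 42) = (h^2 + 11*h + 30)/(h^2 + h - 42)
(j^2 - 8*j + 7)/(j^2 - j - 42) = (j - 1)/(j + 6)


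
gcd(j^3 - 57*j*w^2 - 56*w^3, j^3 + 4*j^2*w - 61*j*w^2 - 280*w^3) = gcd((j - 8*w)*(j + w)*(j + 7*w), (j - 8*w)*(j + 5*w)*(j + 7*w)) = -j^2 + j*w + 56*w^2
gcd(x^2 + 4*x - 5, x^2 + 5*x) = x + 5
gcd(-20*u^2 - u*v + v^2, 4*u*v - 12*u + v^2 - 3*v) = 4*u + v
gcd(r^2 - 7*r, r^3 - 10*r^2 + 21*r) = r^2 - 7*r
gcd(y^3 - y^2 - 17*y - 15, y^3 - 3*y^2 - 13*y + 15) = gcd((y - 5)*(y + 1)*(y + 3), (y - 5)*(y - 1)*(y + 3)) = y^2 - 2*y - 15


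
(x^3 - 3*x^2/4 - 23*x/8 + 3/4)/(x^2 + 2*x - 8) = (8*x^2 + 10*x - 3)/(8*(x + 4))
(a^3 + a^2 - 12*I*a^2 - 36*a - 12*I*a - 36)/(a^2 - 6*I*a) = a + 1 - 6*I - 6*I/a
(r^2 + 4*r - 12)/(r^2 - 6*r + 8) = (r + 6)/(r - 4)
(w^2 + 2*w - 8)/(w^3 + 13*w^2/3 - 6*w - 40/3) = 3*(w + 4)/(3*w^2 + 19*w + 20)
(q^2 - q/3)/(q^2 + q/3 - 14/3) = q*(3*q - 1)/(3*q^2 + q - 14)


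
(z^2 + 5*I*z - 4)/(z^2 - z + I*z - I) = (z + 4*I)/(z - 1)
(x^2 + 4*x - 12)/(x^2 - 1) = (x^2 + 4*x - 12)/(x^2 - 1)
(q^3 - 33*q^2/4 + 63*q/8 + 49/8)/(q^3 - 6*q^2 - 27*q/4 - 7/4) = (4*q - 7)/(2*(2*q + 1))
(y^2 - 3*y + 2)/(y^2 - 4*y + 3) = (y - 2)/(y - 3)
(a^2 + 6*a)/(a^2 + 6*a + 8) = a*(a + 6)/(a^2 + 6*a + 8)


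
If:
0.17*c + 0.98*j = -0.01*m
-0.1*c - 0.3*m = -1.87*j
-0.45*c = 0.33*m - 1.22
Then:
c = 110.00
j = -17.59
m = -146.31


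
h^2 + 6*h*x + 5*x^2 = (h + x)*(h + 5*x)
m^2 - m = m*(m - 1)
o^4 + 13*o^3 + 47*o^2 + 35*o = o*(o + 1)*(o + 5)*(o + 7)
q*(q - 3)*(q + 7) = q^3 + 4*q^2 - 21*q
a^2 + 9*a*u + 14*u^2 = (a + 2*u)*(a + 7*u)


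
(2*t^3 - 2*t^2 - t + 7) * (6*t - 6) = 12*t^4 - 24*t^3 + 6*t^2 + 48*t - 42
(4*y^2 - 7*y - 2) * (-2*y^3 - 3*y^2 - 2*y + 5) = -8*y^5 + 2*y^4 + 17*y^3 + 40*y^2 - 31*y - 10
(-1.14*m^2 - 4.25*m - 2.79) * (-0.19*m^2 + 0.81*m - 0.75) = 0.2166*m^4 - 0.1159*m^3 - 2.0574*m^2 + 0.9276*m + 2.0925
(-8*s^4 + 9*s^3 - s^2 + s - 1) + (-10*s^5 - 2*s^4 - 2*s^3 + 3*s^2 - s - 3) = -10*s^5 - 10*s^4 + 7*s^3 + 2*s^2 - 4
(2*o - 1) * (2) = 4*o - 2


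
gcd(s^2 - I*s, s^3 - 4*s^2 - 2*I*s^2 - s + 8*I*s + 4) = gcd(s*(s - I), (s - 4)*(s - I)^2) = s - I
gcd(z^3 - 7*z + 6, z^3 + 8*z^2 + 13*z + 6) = 1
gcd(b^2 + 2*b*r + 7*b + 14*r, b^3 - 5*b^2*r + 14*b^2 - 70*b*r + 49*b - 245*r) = b + 7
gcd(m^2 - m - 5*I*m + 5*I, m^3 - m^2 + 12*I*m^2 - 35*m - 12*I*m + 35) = m - 1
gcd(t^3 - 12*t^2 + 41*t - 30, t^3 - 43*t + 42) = t^2 - 7*t + 6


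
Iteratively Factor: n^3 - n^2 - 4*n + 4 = (n + 2)*(n^2 - 3*n + 2) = (n - 2)*(n + 2)*(n - 1)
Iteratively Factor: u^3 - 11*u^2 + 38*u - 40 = (u - 2)*(u^2 - 9*u + 20) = (u - 4)*(u - 2)*(u - 5)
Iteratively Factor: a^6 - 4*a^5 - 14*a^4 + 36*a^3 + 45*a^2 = (a)*(a^5 - 4*a^4 - 14*a^3 + 36*a^2 + 45*a) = a*(a + 3)*(a^4 - 7*a^3 + 7*a^2 + 15*a) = a*(a - 5)*(a + 3)*(a^3 - 2*a^2 - 3*a) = a*(a - 5)*(a + 1)*(a + 3)*(a^2 - 3*a) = a*(a - 5)*(a - 3)*(a + 1)*(a + 3)*(a)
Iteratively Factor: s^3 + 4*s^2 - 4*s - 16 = (s - 2)*(s^2 + 6*s + 8) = (s - 2)*(s + 4)*(s + 2)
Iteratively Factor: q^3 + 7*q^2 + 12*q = (q)*(q^2 + 7*q + 12) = q*(q + 4)*(q + 3)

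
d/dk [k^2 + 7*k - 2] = 2*k + 7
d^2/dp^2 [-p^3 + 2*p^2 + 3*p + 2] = 4 - 6*p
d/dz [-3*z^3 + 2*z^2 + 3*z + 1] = -9*z^2 + 4*z + 3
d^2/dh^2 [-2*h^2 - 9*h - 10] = -4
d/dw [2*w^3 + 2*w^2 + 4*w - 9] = 6*w^2 + 4*w + 4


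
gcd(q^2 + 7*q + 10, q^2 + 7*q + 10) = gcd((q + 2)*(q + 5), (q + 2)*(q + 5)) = q^2 + 7*q + 10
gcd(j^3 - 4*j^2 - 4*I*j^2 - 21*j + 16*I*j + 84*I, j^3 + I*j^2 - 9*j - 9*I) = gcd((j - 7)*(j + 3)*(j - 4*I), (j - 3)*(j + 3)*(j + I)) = j + 3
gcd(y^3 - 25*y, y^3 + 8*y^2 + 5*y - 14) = 1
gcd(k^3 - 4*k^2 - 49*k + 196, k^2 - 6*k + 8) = k - 4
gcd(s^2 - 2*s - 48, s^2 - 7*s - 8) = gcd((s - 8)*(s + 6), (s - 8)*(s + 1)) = s - 8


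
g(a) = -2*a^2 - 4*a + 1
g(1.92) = -14.05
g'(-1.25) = 1.00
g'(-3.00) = 8.00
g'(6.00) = -28.00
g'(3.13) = -16.52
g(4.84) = -65.21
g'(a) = -4*a - 4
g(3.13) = -31.11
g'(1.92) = -11.68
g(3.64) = -40.06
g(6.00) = -95.00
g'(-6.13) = 20.52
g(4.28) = -52.76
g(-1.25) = 2.88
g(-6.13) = -49.63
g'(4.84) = -23.36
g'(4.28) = -21.12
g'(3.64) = -18.56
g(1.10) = -5.82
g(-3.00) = -5.00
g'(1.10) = -8.40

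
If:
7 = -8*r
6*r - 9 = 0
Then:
No Solution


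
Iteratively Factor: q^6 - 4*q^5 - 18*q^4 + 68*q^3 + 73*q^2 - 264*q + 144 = (q - 4)*(q^5 - 18*q^3 - 4*q^2 + 57*q - 36) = (q - 4)*(q + 3)*(q^4 - 3*q^3 - 9*q^2 + 23*q - 12) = (q - 4)*(q + 3)^2*(q^3 - 6*q^2 + 9*q - 4) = (q - 4)*(q - 1)*(q + 3)^2*(q^2 - 5*q + 4) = (q - 4)*(q - 1)^2*(q + 3)^2*(q - 4)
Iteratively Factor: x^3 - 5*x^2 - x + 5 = (x - 5)*(x^2 - 1) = (x - 5)*(x + 1)*(x - 1)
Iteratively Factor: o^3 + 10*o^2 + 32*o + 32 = (o + 2)*(o^2 + 8*o + 16) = (o + 2)*(o + 4)*(o + 4)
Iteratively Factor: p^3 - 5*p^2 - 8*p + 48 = (p - 4)*(p^2 - p - 12) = (p - 4)^2*(p + 3)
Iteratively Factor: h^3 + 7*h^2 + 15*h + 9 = (h + 3)*(h^2 + 4*h + 3) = (h + 3)^2*(h + 1)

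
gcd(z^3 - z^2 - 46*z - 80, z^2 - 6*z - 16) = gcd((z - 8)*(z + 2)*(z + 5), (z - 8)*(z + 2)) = z^2 - 6*z - 16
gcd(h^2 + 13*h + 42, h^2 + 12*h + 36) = h + 6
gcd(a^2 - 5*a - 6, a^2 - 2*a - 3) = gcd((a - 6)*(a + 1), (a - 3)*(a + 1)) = a + 1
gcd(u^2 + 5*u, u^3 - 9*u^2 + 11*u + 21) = 1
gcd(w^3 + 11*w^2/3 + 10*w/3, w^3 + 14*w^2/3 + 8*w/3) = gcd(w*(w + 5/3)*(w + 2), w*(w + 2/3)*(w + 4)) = w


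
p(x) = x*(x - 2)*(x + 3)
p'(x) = x*(x - 2) + x*(x + 3) + (x - 2)*(x + 3) = 3*x^2 + 2*x - 6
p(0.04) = -0.24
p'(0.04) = -5.92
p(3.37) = 29.41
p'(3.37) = 34.81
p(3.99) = 55.50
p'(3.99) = 49.74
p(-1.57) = 8.02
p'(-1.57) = -1.75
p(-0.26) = 1.61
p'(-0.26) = -6.32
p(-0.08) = 0.49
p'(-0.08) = -6.14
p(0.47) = -2.50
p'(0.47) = -4.40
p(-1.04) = 6.20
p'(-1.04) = -4.84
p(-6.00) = -144.00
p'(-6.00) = 90.00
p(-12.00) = -1512.00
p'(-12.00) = 402.00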